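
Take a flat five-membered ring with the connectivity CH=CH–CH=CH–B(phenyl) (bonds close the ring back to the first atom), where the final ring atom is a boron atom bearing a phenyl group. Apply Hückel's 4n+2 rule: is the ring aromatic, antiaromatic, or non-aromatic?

The p orbitals form a continuous loop: each doubly-bonded ring atom is sp² with one p-orbital electron; the boron has an empty p orbital. The ring is fully conjugated.
π-electron count: 2 × 2 = 4 from the double-bond units + 0 from the B(phenyl) atom = 4.
4 = 4(1); a planar, fully conjugated 4n system is antiaromatic.

Antiaromatic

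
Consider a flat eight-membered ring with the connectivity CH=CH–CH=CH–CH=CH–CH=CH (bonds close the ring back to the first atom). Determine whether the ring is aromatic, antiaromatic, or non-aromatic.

Antiaromatic

Every ring atom contributes a p orbital perpendicular to the ring (each doubly-bonded ring atom is sp² with one p-orbital electron), so the π system is cyclic and fully conjugated.
Tallying contributions gives 4 × 2 = 8 from the 4 double-bond units.
With 8 = 4·2 π electrons, Hückel's rule classifies the planar ring as antiaromatic.
This is cyclooctatetraene.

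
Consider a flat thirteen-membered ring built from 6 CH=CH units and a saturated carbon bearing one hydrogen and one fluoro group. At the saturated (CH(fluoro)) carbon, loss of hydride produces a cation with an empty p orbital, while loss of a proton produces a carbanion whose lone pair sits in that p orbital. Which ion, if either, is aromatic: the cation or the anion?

Once that carbon is sp², every ring atom has a p orbital and both ions are fully conjugated.
Cation: 6 × 2 + 0 = 12 π electrons → 4(3), antiaromatic.
Anion: 6 × 2 + 2 = 14 π electrons → 4(3)+2, aromatic.

The anion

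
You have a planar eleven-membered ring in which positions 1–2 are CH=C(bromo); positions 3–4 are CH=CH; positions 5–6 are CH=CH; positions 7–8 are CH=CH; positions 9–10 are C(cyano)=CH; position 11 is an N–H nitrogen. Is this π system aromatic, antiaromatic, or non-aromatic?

Antiaromatic

Check conjugation: the double-bond atoms are sp², each contributing one p electron; the pyrrole-type nitrogen donates its lone pair from the p orbital — every position has a p orbital, so the cyclic π system is continuous.
π-electron count: 5 × 2 = 10 from the double-bond units + 2 from the NH atom = 12.
12 is a 4n count (n = 3), so the planar conjugated ring is antiaromatic.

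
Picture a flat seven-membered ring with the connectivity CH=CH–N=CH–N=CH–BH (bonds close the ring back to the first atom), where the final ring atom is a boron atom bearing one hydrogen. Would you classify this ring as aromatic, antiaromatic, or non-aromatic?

Check conjugation: the double-bond atoms are sp², each contributing one p electron; each sp² =N– keeps its lone pair in-plane and puts one electron into the π system; the boron has an empty p orbital — every position has a p orbital, so the cyclic π system is continuous.
Counting π electrons: 3 × 2 = 6 from the double-bond units + 0 from the BH atom = 6.
Since 6 = 4·1 + 2, the ring meets the 4n+2 criterion.

Aromatic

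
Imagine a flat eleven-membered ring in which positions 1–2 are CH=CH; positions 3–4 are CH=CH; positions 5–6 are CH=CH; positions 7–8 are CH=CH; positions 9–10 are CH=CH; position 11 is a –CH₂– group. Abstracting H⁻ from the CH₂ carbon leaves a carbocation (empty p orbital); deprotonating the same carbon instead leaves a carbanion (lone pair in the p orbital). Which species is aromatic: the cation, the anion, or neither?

In both ions every ring atom is sp² and contributes a p orbital, so both rings are fully conjugated.
Cation: 5 × 2 + 0 = 10 π electrons → 4(2)+2, aromatic.
Anion: 5 × 2 + 2 = 12 π electrons → 4(3), antiaromatic.

The cation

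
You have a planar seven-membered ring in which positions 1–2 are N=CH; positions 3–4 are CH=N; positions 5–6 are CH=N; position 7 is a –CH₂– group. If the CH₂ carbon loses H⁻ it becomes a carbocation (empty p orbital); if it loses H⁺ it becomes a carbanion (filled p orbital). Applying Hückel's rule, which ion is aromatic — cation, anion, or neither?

The cation

In both ions every ring atom is sp² and contributes a p orbital, so both rings are fully conjugated.
Cation: 3 × 2 + 0 = 6 π electrons → 4(1)+2, aromatic.
Anion: 3 × 2 + 2 = 8 π electrons → 4(2), antiaromatic.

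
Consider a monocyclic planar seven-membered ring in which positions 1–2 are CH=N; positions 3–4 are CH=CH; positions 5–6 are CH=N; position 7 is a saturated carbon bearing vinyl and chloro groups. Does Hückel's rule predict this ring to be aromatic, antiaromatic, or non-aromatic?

The C(vinyl)(chloro) position has four σ bonds — that saturated carbon is sp³ and has no p orbital in the ring π system — so the cyclic conjugation is interrupted.
Broken conjugation rules out both aromaticity and antiaromaticity.

Non-aromatic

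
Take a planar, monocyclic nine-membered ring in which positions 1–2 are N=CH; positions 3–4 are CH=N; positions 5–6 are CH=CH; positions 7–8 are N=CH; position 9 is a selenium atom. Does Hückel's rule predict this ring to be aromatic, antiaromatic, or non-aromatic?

The p orbitals form a continuous loop: the double-bond atoms are sp², each contributing one p electron; the doubly-bonded nitrogens are pyridine-type — their lone pairs lie in the ring plane, leaving one electron in the p orbital; the selenium donates one lone pair from its p orbital. The ring is fully conjugated.
Tallying contributions gives 4 × 2 = 8 from the double-bond units + 2 from the Se atom = 10.
Since 10 = 4·2 + 2, the ring meets the 4n+2 criterion.

Aromatic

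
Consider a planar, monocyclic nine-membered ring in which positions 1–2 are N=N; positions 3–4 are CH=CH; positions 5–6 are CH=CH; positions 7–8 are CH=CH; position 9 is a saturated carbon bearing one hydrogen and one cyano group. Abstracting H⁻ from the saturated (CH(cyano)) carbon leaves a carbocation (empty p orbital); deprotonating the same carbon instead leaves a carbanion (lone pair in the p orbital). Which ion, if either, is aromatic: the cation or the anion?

The anion

Both ions have a continuous loop of p orbitals — each ring atom is sp².
Cation: 4 × 2 + 0 = 8 π electrons → 4(2), antiaromatic.
Anion: 4 × 2 + 2 = 10 π electrons → 4(2)+2, aromatic.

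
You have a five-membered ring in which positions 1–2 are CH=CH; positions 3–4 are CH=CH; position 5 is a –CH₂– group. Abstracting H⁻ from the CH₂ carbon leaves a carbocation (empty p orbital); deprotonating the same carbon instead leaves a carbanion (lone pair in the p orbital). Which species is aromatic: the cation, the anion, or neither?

In both ions every ring atom is sp² and contributes a p orbital, so both rings are fully conjugated.
Cation: 2 × 2 + 0 = 4 π electrons → 4(1), antiaromatic.
Anion: 2 × 2 + 2 = 6 π electrons → 4(1)+2, aromatic.

The anion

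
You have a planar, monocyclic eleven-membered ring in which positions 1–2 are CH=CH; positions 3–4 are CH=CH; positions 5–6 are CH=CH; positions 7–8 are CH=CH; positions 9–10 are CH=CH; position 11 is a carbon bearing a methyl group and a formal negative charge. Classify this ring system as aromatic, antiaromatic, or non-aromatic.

Antiaromatic

Check conjugation: every atom in a ring double bond is sp² and brings one electron to the p orbital; the carbanion's lone pair occupies the p orbital — every position has a p orbital, so the cyclic π system is continuous.
Counting π electrons: 5 × 2 = 10 from the double-bond units + 2 from the C(methyl)(-) atom = 12.
With 12 = 4·3 π electrons, Hückel's rule classifies the planar ring as antiaromatic.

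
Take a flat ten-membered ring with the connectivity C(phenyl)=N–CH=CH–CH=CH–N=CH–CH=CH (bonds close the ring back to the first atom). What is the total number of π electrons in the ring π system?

All ring atoms are sp² and supply a p orbital to the ring (each doubly-bonded ring atom is sp² with one p-orbital electron; each =N– nitrogen is pyridine-type (lone pair in the sp² plane, one electron in the p orbital)); the conjugation is uninterrupted.
π-electron count: 5 × 2 = 10 from the 5 double-bond units.

10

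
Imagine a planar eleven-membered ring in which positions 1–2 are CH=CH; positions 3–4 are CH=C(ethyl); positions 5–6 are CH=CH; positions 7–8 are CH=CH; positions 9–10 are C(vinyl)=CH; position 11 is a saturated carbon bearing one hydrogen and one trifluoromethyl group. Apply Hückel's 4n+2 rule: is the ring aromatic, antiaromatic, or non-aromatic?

At the CH(trifluoromethyl) position, that saturated carbon is sp³ and has no p orbital in the ring π system; the ring's p-orbital overlap is broken there.
Broken conjugation rules out both aromaticity and antiaromaticity.

Non-aromatic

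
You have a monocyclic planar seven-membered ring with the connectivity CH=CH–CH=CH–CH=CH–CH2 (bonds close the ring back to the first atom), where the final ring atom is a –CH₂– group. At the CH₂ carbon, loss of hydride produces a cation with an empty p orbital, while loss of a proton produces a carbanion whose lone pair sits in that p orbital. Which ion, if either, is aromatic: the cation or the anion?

In either ion the ring is fully conjugated: every atom, including the new sp² carbon, supplies a p orbital.
Cation: 3 × 2 + 0 = 6 π electrons → 4(1)+2, aromatic.
Anion: 3 × 2 + 2 = 8 π electrons → 4(2), antiaromatic.

The cation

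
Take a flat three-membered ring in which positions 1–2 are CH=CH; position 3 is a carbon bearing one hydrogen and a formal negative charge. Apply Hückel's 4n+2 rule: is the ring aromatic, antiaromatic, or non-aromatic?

Antiaromatic

Every ring atom contributes a p orbital perpendicular to the ring (each doubly-bonded ring atom is sp² with one p-orbital electron; the carbanion's lone pair occupies the p orbital), so the π system is cyclic and fully conjugated.
Counting π electrons: 1 × 2 = 2 from the double-bond unit + 2 from the CH(-) atom = 4.
4 is a 4n count (n = 1), so the planar conjugated ring is antiaromatic.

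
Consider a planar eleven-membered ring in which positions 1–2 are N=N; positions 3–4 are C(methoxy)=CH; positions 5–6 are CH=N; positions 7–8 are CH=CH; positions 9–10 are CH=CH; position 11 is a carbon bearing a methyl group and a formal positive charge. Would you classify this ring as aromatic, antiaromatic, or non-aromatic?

Check conjugation: the double-bond atoms are sp², each contributing one p electron; the doubly-bonded nitrogens are pyridine-type — their lone pairs lie in the ring plane, leaving one electron in the p orbital; the carbocation has an empty p orbital — every position has a p orbital, so the cyclic π system is continuous.
Counting π electrons: 5 × 2 = 10 from the double-bond units + 0 from the C(methyl)(+) atom = 10.
10 = 4(2) + 2, which satisfies Hückel's 4n+2 rule.

Aromatic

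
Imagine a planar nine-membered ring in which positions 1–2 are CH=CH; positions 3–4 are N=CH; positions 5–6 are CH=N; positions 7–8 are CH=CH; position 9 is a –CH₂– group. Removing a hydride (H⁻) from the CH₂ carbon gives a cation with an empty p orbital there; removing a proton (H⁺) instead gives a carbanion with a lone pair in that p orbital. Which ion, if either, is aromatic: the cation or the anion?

The anion

Both ions have a continuous loop of p orbitals — each ring atom is sp².
Cation: 4 × 2 + 0 = 8 π electrons → 4(2), antiaromatic.
Anion: 4 × 2 + 2 = 10 π electrons → 4(2)+2, aromatic.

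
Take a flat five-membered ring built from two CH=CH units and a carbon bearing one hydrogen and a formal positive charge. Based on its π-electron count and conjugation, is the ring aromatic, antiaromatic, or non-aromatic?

The p orbitals form a continuous loop: the double-bond atoms are sp², each contributing one p electron; the carbocation has an empty p orbital. The ring is fully conjugated.
π-electron count: 2 × 2 = 4 from the double-bond units + 0 from the CH(+) atom = 4.
A 4n π count (4, n = 1) in a planar conjugated ring means antiaromatic.
(This ring is the cyclopentadienyl cation.)

Antiaromatic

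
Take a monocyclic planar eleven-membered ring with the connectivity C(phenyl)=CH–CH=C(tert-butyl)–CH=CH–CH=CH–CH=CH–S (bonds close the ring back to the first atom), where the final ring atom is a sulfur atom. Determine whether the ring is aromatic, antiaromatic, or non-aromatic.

Antiaromatic

All ring atoms are sp² and supply a p orbital to the ring (the double-bond atoms are sp², each contributing one p electron; the sulfur donates one lone pair from its p orbital); the conjugation is uninterrupted.
π-electron count: 5 × 2 = 10 from the double-bond units + 2 from the S atom = 12.
A 4n π count (12, n = 3) in a planar conjugated ring means antiaromatic.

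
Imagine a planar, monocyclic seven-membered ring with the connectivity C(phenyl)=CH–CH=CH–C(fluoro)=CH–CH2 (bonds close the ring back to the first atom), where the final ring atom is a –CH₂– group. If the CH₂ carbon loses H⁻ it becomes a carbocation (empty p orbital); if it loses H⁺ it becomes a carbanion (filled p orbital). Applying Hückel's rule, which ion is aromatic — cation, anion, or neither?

The cation

In both ions every ring atom is sp² and contributes a p orbital, so both rings are fully conjugated.
Cation: 3 × 2 + 0 = 6 π electrons → 4(1)+2, aromatic.
Anion: 3 × 2 + 2 = 8 π electrons → 4(2), antiaromatic.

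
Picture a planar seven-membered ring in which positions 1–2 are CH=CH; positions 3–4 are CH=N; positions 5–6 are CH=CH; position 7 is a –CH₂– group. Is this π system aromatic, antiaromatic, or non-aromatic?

Non-aromatic

Because the tetrahedral CH₂ carbon is sp³ and has no p orbital in the ring π system at the CH2 position, the π system cannot extend all the way around the ring.
Without a continuous loop of overlapping p orbitals the Hückel electron count never comes into play.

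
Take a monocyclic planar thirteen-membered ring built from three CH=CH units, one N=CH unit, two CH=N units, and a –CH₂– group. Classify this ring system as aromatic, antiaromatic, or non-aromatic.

At the CH2 position, the tetrahedral CH₂ carbon is sp³ and has no p orbital in the ring π system; the ring's p-orbital overlap is broken there.
A ring that is not fully conjugated cannot be aromatic or antiaromatic regardless of its π-electron count.

Non-aromatic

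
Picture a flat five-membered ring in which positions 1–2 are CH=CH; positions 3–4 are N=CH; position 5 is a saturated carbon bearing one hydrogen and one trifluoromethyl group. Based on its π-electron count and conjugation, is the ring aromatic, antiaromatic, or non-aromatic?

Non-aromatic

The CH(trifluoromethyl) position has four σ bonds — that saturated carbon is sp³ and has no p orbital in the ring π system — so the cyclic conjugation is interrupted.
Without a continuous loop of overlapping p orbitals the Hückel electron count never comes into play.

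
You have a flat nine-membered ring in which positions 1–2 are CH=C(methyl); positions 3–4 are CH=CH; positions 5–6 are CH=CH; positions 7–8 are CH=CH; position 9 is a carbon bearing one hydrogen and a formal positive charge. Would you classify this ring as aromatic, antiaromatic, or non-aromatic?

Antiaromatic

Every ring atom contributes a p orbital perpendicular to the ring (every atom in a ring double bond is sp² and brings one electron to the p orbital; the carbocation has an empty p orbital), so the π system is cyclic and fully conjugated.
Counting π electrons: 4 × 2 = 8 from the double-bond units + 0 from the CH(+) atom = 8.
8 = 4(2); a planar, fully conjugated 4n system is antiaromatic.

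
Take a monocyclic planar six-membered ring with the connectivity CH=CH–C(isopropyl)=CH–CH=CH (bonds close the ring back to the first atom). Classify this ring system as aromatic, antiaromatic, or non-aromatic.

Aromatic

The p orbitals form a continuous loop: the double-bond atoms are sp², each contributing one p electron. The ring is fully conjugated.
Counting π electrons: 3 × 2 = 6 from the 3 double-bond units.
6 = 4(1) + 2, which satisfies Hückel's 4n+2 rule.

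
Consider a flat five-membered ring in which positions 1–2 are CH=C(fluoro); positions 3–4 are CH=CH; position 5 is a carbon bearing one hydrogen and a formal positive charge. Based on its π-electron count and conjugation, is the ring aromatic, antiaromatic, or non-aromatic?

The p orbitals form a continuous loop: every atom in a ring double bond is sp² and brings one electron to the p orbital; the carbocation has an empty p orbital. The ring is fully conjugated.
π-electron count: 2 × 2 = 4 from the double-bond units + 0 from the CH(+) atom = 4.
4 = 4(1); a planar, fully conjugated 4n system is antiaromatic.

Antiaromatic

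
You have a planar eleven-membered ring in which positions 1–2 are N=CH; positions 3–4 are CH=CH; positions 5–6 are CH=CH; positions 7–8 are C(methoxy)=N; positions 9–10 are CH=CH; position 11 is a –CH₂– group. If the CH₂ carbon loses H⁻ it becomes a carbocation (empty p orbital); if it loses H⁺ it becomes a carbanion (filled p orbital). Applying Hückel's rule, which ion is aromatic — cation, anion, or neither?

Once that carbon is sp², every ring atom has a p orbital and both ions are fully conjugated.
Cation: 5 × 2 + 0 = 10 π electrons → 4(2)+2, aromatic.
Anion: 5 × 2 + 2 = 12 π electrons → 4(3), antiaromatic.

The cation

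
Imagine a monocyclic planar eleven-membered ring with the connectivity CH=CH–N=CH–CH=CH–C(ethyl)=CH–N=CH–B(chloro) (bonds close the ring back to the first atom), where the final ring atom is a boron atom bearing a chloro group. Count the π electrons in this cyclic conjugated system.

Check conjugation: each doubly-bonded ring atom is sp² with one p-orbital electron; each =N– nitrogen is pyridine-type (lone pair in the sp² plane, one electron in the p orbital); the boron has an empty p orbital — every position has a p orbital, so the cyclic π system is continuous.
π-electron count: 5 × 2 = 10 from the double-bond units + 0 from the B(chloro) atom = 10.

10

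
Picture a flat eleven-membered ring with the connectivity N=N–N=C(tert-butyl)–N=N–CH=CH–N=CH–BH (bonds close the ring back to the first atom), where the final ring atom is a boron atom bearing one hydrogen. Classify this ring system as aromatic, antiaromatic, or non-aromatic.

All ring atoms are sp² and supply a p orbital to the ring (each doubly-bonded ring atom is sp² with one p-orbital electron; each sp² =N– keeps its lone pair in-plane and puts one electron into the π system; the boron has an empty p orbital); the conjugation is uninterrupted.
Tallying contributions gives 5 × 2 = 10 from the double-bond units + 0 from the BH atom = 10.
With 10 π electrons (n = 2), the Hückel 4n+2 condition holds.

Aromatic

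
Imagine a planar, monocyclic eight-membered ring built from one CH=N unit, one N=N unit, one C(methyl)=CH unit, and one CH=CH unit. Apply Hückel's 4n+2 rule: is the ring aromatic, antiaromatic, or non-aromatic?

Check conjugation: every atom in a ring double bond is sp² and brings one electron to the p orbital; each sp² =N– keeps its lone pair in-plane and puts one electron into the π system — every position has a p orbital, so the cyclic π system is continuous.
Tallying contributions gives 4 × 2 = 8 from the 4 double-bond units.
8 is a 4n count (n = 2), so the planar conjugated ring is antiaromatic.

Antiaromatic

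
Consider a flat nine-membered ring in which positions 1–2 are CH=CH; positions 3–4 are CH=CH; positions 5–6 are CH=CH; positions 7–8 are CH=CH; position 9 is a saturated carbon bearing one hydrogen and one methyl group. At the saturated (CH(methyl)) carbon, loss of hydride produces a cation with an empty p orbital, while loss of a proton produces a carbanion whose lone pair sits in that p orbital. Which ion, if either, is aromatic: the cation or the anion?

The anion

In either ion the ring is fully conjugated: every atom, including the new sp² carbon, supplies a p orbital.
Cation: 4 × 2 + 0 = 8 π electrons → 4(2), antiaromatic.
Anion: 4 × 2 + 2 = 10 π electrons → 4(2)+2, aromatic.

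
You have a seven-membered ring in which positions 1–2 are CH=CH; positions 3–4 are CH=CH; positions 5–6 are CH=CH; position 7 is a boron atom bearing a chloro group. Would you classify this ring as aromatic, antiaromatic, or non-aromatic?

Check conjugation: every atom in a ring double bond is sp² and brings one electron to the p orbital; the boron has an empty p orbital — every position has a p orbital, so the cyclic π system is continuous.
Tallying contributions gives 3 × 2 = 6 from the double-bond units + 0 from the B(chloro) atom = 6.
That gives a 4n+2 count (6, n = 1).

Aromatic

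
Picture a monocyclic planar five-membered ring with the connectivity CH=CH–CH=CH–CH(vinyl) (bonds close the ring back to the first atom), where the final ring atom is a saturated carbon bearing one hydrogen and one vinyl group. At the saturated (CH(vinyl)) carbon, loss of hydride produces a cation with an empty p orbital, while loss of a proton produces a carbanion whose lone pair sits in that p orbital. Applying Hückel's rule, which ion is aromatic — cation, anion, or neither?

The anion

In both ions every ring atom is sp² and contributes a p orbital, so both rings are fully conjugated.
Cation: 2 × 2 + 0 = 4 π electrons → 4(1), antiaromatic.
Anion: 2 × 2 + 2 = 6 π electrons → 4(1)+2, aromatic.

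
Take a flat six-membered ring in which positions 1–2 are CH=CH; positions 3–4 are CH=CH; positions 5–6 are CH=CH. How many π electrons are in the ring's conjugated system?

The p orbitals form a continuous loop: each doubly-bonded ring atom is sp² with one p-orbital electron. The ring is fully conjugated.
π-electron count: 3 × 2 = 6 from the 3 double-bond units.

6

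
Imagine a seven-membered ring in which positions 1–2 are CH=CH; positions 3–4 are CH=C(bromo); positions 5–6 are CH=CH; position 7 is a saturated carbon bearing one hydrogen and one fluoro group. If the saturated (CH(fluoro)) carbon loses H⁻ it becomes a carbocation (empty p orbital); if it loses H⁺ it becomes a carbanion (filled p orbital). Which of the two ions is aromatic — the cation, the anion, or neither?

Both ions have a continuous loop of p orbitals — each ring atom is sp².
Cation: 3 × 2 + 0 = 6 π electrons → 4(1)+2, aromatic.
Anion: 3 × 2 + 2 = 8 π electrons → 4(2), antiaromatic.

The cation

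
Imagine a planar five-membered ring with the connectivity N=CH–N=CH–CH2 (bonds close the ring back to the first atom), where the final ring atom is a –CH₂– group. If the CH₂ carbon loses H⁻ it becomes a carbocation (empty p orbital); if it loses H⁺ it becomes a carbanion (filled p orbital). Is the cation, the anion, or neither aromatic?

Both ions have a continuous loop of p orbitals — each ring atom is sp².
Cation: 2 × 2 + 0 = 4 π electrons → 4(1), antiaromatic.
Anion: 2 × 2 + 2 = 6 π electrons → 4(1)+2, aromatic.

The anion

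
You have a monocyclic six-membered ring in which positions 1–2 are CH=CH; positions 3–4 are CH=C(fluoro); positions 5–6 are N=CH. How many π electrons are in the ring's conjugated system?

6

The p orbitals form a continuous loop: every atom in a ring double bond is sp² and brings one electron to the p orbital; each sp² =N– keeps its lone pair in-plane and puts one electron into the π system. The ring is fully conjugated.
Tallying contributions gives 3 × 2 = 6 from the 3 double-bond units.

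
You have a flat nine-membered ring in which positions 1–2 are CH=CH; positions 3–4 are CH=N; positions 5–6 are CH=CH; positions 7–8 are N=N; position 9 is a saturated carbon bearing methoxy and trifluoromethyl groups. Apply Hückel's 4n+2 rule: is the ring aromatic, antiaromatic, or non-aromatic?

Non-aromatic

At the C(methoxy)(trifluoromethyl) position, that saturated carbon is sp³ and has no p orbital in the ring π system; the ring's p-orbital overlap is broken there.
Hückel's rule only applies to fully conjugated rings, so this one is simply non-aromatic.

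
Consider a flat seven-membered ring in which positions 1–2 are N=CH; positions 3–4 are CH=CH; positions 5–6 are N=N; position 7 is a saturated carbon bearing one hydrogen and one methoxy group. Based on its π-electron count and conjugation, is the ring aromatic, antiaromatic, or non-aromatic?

Non-aromatic

At the CH(methoxy) position, that saturated carbon is sp³ and has no p orbital in the ring π system; the ring's p-orbital overlap is broken there.
Without a continuous loop of overlapping p orbitals the Hückel electron count never comes into play.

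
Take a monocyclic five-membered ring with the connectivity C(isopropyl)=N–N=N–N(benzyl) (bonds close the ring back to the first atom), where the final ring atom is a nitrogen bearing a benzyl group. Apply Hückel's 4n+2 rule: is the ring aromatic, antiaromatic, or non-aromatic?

Check conjugation: every atom in a ring double bond is sp² and brings one electron to the p orbital; the doubly-bonded nitrogens are pyridine-type — their lone pairs lie in the ring plane, leaving one electron in the p orbital; the pyrrole-type nitrogen donates its lone pair from the p orbital — every position has a p orbital, so the cyclic π system is continuous.
Adding the contributions, 2 × 2 = 4 from the double-bond units + 2 from the N(benzyl) atom = 6.
That gives a 4n+2 count (6, n = 1).

Aromatic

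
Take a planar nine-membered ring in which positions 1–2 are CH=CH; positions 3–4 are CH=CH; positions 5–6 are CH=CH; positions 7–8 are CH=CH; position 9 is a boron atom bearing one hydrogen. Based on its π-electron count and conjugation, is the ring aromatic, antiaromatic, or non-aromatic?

Antiaromatic

Check conjugation: each doubly-bonded ring atom is sp² with one p-orbital electron; the boron has an empty p orbital — every position has a p orbital, so the cyclic π system is continuous.
Counting π electrons: 4 × 2 = 8 from the double-bond units + 0 from the BH atom = 8.
A 4n π count (8, n = 2) in a planar conjugated ring means antiaromatic.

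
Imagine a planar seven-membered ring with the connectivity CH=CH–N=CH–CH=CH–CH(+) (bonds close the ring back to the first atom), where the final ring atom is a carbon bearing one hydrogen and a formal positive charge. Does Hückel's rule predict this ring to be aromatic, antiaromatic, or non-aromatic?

Aromatic

Every ring atom contributes a p orbital perpendicular to the ring (the double-bond atoms are sp², each contributing one p electron; the doubly-bonded nitrogens are pyridine-type — their lone pairs lie in the ring plane, leaving one electron in the p orbital; the carbocation has an empty p orbital), so the π system is cyclic and fully conjugated.
Tallying contributions gives 3 × 2 = 6 from the double-bond units + 0 from the CH(+) atom = 6.
With 6 π electrons (n = 1), the Hückel 4n+2 condition holds.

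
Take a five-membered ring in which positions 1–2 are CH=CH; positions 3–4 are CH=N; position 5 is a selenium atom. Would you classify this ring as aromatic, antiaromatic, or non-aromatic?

The p orbitals form a continuous loop: each doubly-bonded ring atom is sp² with one p-orbital electron; each sp² =N– keeps its lone pair in-plane and puts one electron into the π system; the selenium donates one lone pair from its p orbital. The ring is fully conjugated.
π-electron count: 2 × 2 = 4 from the double-bond units + 2 from the Se atom = 6.
6 = 4(1) + 2, which satisfies Hückel's 4n+2 rule.

Aromatic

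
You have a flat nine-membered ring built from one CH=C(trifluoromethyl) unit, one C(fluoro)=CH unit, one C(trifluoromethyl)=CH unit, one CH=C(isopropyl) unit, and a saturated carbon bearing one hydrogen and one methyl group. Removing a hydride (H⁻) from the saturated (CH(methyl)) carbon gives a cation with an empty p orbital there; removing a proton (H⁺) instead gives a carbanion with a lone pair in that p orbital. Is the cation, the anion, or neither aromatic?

Both ions have a continuous loop of p orbitals — each ring atom is sp².
Cation: 4 × 2 + 0 = 8 π electrons → 4(2), antiaromatic.
Anion: 4 × 2 + 2 = 10 π electrons → 4(2)+2, aromatic.

The anion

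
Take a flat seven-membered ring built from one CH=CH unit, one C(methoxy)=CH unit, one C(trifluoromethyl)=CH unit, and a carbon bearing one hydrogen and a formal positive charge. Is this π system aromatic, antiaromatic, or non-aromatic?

Aromatic

The p orbitals form a continuous loop: each doubly-bonded ring atom is sp² with one p-orbital electron; the carbocation has an empty p orbital. The ring is fully conjugated.
π-electron count: 3 × 2 = 6 from the double-bond units + 0 from the CH(+) atom = 6.
Since 6 = 4·1 + 2, the ring meets the 4n+2 criterion.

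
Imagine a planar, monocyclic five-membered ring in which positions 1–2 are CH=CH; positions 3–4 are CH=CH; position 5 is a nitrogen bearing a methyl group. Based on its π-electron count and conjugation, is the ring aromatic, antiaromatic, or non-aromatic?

Aromatic

The p orbitals form a continuous loop: every atom in a ring double bond is sp² and brings one electron to the p orbital; the pyrrole-type nitrogen donates its lone pair from the p orbital. The ring is fully conjugated.
π-electron count: 2 × 2 = 4 from the double-bond units + 2 from the N(methyl) atom = 6.
6 = 4(1) + 2, which satisfies Hückel's 4n+2 rule.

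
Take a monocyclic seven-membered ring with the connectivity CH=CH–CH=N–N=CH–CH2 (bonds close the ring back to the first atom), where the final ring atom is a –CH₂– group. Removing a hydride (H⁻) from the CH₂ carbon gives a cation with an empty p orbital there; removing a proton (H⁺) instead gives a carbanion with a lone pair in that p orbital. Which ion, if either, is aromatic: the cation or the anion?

The cation

Once that carbon is sp², every ring atom has a p orbital and both ions are fully conjugated.
Cation: 3 × 2 + 0 = 6 π electrons → 4(1)+2, aromatic.
Anion: 3 × 2 + 2 = 8 π electrons → 4(2), antiaromatic.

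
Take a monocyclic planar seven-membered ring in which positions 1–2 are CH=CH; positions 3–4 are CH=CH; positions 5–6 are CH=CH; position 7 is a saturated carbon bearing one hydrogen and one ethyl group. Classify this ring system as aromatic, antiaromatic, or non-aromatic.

Because that saturated carbon is sp³ and has no p orbital in the ring π system at the CH(ethyl) position, the π system cannot extend all the way around the ring.
Broken conjugation rules out both aromaticity and antiaromaticity.

Non-aromatic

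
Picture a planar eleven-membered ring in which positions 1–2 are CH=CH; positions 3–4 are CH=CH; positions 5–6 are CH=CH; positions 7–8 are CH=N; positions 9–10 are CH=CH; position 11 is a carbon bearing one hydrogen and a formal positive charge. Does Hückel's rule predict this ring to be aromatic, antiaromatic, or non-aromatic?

Aromatic

All ring atoms are sp² and supply a p orbital to the ring (every atom in a ring double bond is sp² and brings one electron to the p orbital; each =N– nitrogen is pyridine-type (lone pair in the sp² plane, one electron in the p orbital); the carbocation has an empty p orbital); the conjugation is uninterrupted.
Tallying contributions gives 5 × 2 = 10 from the double-bond units + 0 from the CH(+) atom = 10.
10 = 4(2) + 2, which satisfies Hückel's 4n+2 rule.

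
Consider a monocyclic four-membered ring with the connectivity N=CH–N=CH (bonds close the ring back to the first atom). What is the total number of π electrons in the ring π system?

All ring atoms are sp² and supply a p orbital to the ring (each doubly-bonded ring atom is sp² with one p-orbital electron; each =N– nitrogen is pyridine-type (lone pair in the sp² plane, one electron in the p orbital)); the conjugation is uninterrupted.
Counting π electrons: 2 × 2 = 4 from the 2 double-bond units.

4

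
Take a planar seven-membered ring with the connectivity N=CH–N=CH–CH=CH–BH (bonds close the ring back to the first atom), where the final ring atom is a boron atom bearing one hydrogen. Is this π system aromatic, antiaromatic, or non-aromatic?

Aromatic

Every ring atom contributes a p orbital perpendicular to the ring (the double-bond atoms are sp², each contributing one p electron; the doubly-bonded nitrogens are pyridine-type — their lone pairs lie in the ring plane, leaving one electron in the p orbital; the boron has an empty p orbital), so the π system is cyclic and fully conjugated.
Tallying contributions gives 3 × 2 = 6 from the double-bond units + 0 from the BH atom = 6.
That gives a 4n+2 count (6, n = 1).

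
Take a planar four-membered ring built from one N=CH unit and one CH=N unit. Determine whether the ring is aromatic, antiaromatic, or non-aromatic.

Antiaromatic

The p orbitals form a continuous loop: every atom in a ring double bond is sp² and brings one electron to the p orbital; each =N– nitrogen is pyridine-type (lone pair in the sp² plane, one electron in the p orbital). The ring is fully conjugated.
Tallying contributions gives 2 × 2 = 4 from the 2 double-bond units.
4 is a 4n count (n = 1), so the planar conjugated ring is antiaromatic.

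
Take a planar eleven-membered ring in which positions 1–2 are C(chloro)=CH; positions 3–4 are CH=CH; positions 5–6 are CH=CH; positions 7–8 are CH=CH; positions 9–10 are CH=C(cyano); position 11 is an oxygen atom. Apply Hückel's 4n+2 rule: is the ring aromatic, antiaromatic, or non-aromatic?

Antiaromatic

The p orbitals form a continuous loop: the double-bond atoms are sp², each contributing one p electron; the oxygen donates one lone pair from its p orbital. The ring is fully conjugated.
Counting π electrons: 5 × 2 = 10 from the double-bond units + 2 from the O atom = 12.
12 is a 4n count (n = 3), so the planar conjugated ring is antiaromatic.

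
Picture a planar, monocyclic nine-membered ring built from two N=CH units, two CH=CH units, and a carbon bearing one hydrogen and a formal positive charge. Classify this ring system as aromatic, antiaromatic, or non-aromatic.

Antiaromatic

Every ring atom contributes a p orbital perpendicular to the ring (every atom in a ring double bond is sp² and brings one electron to the p orbital; each =N– nitrogen is pyridine-type (lone pair in the sp² plane, one electron in the p orbital); the carbocation has an empty p orbital), so the π system is cyclic and fully conjugated.
π-electron count: 4 × 2 = 8 from the double-bond units + 0 from the CH(+) atom = 8.
With 8 = 4·2 π electrons, Hückel's rule classifies the planar ring as antiaromatic.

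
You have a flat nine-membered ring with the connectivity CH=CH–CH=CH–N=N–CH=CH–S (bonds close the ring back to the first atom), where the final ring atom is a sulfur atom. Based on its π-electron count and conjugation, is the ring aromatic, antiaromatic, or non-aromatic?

Aromatic

All ring atoms are sp² and supply a p orbital to the ring (every atom in a ring double bond is sp² and brings one electron to the p orbital; each sp² =N– keeps its lone pair in-plane and puts one electron into the π system; the sulfur donates one lone pair from its p orbital); the conjugation is uninterrupted.
Counting π electrons: 4 × 2 = 8 from the double-bond units + 2 from the S atom = 10.
10 = 4(2) + 2, which satisfies Hückel's 4n+2 rule.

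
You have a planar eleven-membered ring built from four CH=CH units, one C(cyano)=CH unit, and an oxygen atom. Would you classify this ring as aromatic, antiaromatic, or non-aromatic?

Antiaromatic

Every ring atom contributes a p orbital perpendicular to the ring (the double-bond atoms are sp², each contributing one p electron; the oxygen donates one lone pair from its p orbital), so the π system is cyclic and fully conjugated.
Adding the contributions, 5 × 2 = 10 from the double-bond units + 2 from the O atom = 12.
With 12 = 4·3 π electrons, Hückel's rule classifies the planar ring as antiaromatic.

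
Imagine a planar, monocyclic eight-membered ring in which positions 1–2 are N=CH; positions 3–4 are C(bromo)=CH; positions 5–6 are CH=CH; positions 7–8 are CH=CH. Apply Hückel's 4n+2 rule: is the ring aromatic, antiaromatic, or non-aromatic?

Check conjugation: the double-bond atoms are sp², each contributing one p electron; the doubly-bonded nitrogens are pyridine-type — their lone pairs lie in the ring plane, leaving one electron in the p orbital — every position has a p orbital, so the cyclic π system is continuous.
Tallying contributions gives 4 × 2 = 8 from the 4 double-bond units.
8 is a 4n count (n = 2), so the planar conjugated ring is antiaromatic.

Antiaromatic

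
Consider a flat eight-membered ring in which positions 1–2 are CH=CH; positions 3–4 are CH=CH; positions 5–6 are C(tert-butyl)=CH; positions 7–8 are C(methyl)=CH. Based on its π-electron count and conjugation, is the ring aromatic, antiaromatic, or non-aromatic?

Check conjugation: the double-bond atoms are sp², each contributing one p electron — every position has a p orbital, so the cyclic π system is continuous.
Adding the contributions, 4 × 2 = 8 from the 4 double-bond units.
8 = 4(2); a planar, fully conjugated 4n system is antiaromatic.

Antiaromatic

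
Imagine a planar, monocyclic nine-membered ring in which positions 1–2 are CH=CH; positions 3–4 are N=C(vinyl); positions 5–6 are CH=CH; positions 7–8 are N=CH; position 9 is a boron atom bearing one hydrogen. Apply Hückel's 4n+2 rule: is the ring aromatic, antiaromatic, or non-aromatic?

Every ring atom contributes a p orbital perpendicular to the ring (every atom in a ring double bond is sp² and brings one electron to the p orbital; each sp² =N– keeps its lone pair in-plane and puts one electron into the π system; the boron has an empty p orbital), so the π system is cyclic and fully conjugated.
Adding the contributions, 4 × 2 = 8 from the double-bond units + 0 from the BH atom = 8.
8 is a 4n count (n = 2), so the planar conjugated ring is antiaromatic.

Antiaromatic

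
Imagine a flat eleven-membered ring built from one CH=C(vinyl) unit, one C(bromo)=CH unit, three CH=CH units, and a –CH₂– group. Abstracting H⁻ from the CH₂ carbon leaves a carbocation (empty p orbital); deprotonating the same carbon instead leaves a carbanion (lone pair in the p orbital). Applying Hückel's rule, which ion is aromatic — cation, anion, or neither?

In both ions every ring atom is sp² and contributes a p orbital, so both rings are fully conjugated.
Cation: 5 × 2 + 0 = 10 π electrons → 4(2)+2, aromatic.
Anion: 5 × 2 + 2 = 12 π electrons → 4(3), antiaromatic.

The cation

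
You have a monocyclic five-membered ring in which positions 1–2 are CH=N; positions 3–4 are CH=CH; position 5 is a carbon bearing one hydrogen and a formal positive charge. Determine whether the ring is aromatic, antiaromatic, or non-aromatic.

Antiaromatic

The p orbitals form a continuous loop: the double-bond atoms are sp², each contributing one p electron; the doubly-bonded nitrogens are pyridine-type — their lone pairs lie in the ring plane, leaving one electron in the p orbital; the carbocation has an empty p orbital. The ring is fully conjugated.
Tallying contributions gives 2 × 2 = 4 from the double-bond units + 0 from the CH(+) atom = 4.
4 = 4(1); a planar, fully conjugated 4n system is antiaromatic.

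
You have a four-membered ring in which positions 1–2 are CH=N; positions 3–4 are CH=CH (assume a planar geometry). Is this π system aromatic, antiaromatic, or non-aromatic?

Antiaromatic

The p orbitals form a continuous loop: the double-bond atoms are sp², each contributing one p electron; each sp² =N– keeps its lone pair in-plane and puts one electron into the π system. The ring is fully conjugated.
Tallying contributions gives 2 × 2 = 4 from the 2 double-bond units.
4 is a 4n count (n = 1), so the planar conjugated ring is antiaromatic.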